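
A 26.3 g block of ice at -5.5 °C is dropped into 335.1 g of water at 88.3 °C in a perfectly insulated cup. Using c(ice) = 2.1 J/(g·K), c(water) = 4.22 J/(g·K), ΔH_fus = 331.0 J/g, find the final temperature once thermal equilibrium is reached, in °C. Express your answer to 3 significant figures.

T_f = 76.0 °C

Heat to bring ice to 0 °C and melt it: q₁ = 26.3×2.1×5.5 + 26.3×331.0 = 9009.1 J
Heat the water can supply cooling to 0 °C: 335.1×4.22×88.3 = 124867 J > q₁, so all ice melts.
Energy balance: 335.1×4.22×(88.3 − T) = 9009.1 + 26.3×4.22×(T − 0)
1414.122(88.3 − T) = 9009.1 + 110.986 T
124867 − 9009.1 = 1525.108 T
T = 115857.9 / 1525.108 = 75.97 °C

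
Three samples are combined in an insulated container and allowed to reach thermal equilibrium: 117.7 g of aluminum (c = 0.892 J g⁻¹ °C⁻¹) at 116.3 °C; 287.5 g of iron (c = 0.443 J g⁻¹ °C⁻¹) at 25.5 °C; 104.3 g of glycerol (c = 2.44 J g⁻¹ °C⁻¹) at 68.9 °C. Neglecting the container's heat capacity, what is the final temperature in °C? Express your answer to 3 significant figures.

Σ mᵢcᵢ(T − Tᵢ) = 0  ⇒  T = Σ mᵢcᵢTᵢ / Σ mᵢcᵢ
Σ mᵢcᵢ = 117.7×0.892 + 287.5×0.443 + 104.3×2.44 = 486.8429
Σ mᵢcᵢTᵢ = 104.9884×116.3 + 127.3625×25.5 + 254.492×68.9 = 32992
T = 32992 / 486.8429 = 67.77 °C

T_f = 67.8 °C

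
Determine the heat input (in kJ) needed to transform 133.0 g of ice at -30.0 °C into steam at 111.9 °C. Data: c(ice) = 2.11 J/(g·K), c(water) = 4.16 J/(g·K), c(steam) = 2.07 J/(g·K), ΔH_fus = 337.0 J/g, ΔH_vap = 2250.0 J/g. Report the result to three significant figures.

q1 (heat ice -30.0→0.0 °C): 133.0 × 2.11 × 30.0 = 8419 J
q2 (melt at 0 °C): 133.0 × 337.0 = 44821 J
q3 (heat water 0.0→100.0 °C): 133.0 × 4.16 × 100.0 = 55328 J
q4 (vaporize at 100 °C): 133.0 × 2250.0 = 299250 J
q5 (heat steam 100.0→111.9 °C): 133.0 × 2.07 × 11.9 = 3276 J
Total: 8419 + 44821 + 55328 + 299250 + 3276 = 411094 J = 411 kJ

q = 411 kJ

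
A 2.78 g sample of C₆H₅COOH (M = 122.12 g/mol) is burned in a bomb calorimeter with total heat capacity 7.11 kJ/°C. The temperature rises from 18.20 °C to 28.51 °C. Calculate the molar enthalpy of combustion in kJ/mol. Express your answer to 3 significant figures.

ΔH = -3220 kJ/mol

ΔT = 28.51 − 18.20 = 10.31 °C
q_cal = C_cal × ΔT = 7.11 × 10.31 = 73.3041 kJ
n = 2.78 / 122.12 = 0.02276 mol
q_rxn = −q_cal = -73.3041 kJ
ΔH = -73.3041 / 0.02276 = -3221 kJ/mol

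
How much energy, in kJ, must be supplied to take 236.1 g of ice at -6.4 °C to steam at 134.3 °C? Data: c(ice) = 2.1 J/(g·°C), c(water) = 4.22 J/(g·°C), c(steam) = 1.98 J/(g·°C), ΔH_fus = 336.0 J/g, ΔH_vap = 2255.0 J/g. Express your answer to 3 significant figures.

q = 731 kJ

q1 (heat ice -6.4→0.0 °C): 236.1 × 2.1 × 6.4 = 3173 J
q2 (melt at 0 °C): 236.1 × 336.0 = 79330 J
q3 (heat water 0.0→100.0 °C): 236.1 × 4.22 × 100.0 = 99634 J
q4 (vaporize at 100 °C): 236.1 × 2255.0 = 532406 J
q5 (heat steam 100.0→134.3 °C): 236.1 × 1.98 × 34.3 = 16034 J
Total: 3173 + 79330 + 99634 + 532406 + 16034 = 730577 J = 731 kJ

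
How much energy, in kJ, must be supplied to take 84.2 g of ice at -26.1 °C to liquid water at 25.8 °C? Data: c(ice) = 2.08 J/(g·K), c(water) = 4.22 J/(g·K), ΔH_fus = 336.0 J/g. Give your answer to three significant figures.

q1 (heat ice -26.1→0.0 °C): 84.2 × 2.08 × 26.1 = 4571 J
q2 (melt at 0 °C): 84.2 × 336.0 = 28291 J
q3 (heat water 0.0→25.8 °C): 84.2 × 4.22 × 25.8 = 9167 J
Total: 4571 + 28291 + 9167 = 42029 J = 42.0 kJ

q = 42.0 kJ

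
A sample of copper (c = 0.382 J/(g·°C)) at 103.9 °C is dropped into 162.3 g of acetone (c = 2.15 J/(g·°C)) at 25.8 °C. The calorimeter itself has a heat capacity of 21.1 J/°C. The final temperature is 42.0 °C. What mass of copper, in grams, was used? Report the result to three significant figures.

m = 254 g

q_gained = (162.3 × 2.15 + 21.1) × (42.0 − 25.8) = 5995 J
q_lost = m × 0.382 × (103.9 − 42.0) = 23.6458 m
m = 5995 / 23.6458 = 254 g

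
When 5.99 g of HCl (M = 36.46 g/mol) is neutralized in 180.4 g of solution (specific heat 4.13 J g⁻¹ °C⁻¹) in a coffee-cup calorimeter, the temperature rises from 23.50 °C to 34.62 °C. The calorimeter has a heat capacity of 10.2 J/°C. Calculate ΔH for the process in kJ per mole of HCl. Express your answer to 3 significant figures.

|ΔT| = |34.62 − 23.50| = 11.12 °C
|q_surr| = (180.4 × 4.13 + 10.2) × 11.12 = 755.252 × 11.12 = 8398 J
n(HCl) = 5.99 / 36.46 = 0.1643 mol
Temperature rose, so q_rxn = −|q_surr| = -8.398 kJ
ΔH = q_rxn / n = -51.11 kJ/mol

ΔH = -51.1 kJ/mol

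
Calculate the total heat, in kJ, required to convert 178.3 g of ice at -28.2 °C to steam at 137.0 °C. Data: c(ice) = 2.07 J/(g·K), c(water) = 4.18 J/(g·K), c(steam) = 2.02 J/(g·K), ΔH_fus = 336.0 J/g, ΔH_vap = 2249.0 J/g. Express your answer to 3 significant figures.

q = 559 kJ

q1 (heat ice -28.2→0.0 °C): 178.3 × 2.07 × 28.2 = 10408 J
q2 (melt at 0 °C): 178.3 × 336.0 = 59909 J
q3 (heat water 0.0→100.0 °C): 178.3 × 4.18 × 100.0 = 74529 J
q4 (vaporize at 100 °C): 178.3 × 2249.0 = 400997 J
q5 (heat steam 100.0→137.0 °C): 178.3 × 2.02 × 37.0 = 13326 J
Total: 10408 + 59909 + 74529 + 400997 + 13326 = 559169 J = 559 kJ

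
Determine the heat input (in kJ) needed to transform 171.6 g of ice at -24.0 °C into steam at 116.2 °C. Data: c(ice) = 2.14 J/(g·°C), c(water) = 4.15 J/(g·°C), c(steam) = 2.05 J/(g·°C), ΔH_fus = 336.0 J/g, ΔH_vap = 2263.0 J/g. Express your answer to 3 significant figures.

q = 532 kJ

q1 (heat ice -24.0→0.0 °C): 171.6 × 2.14 × 24.0 = 8813 J
q2 (melt at 0 °C): 171.6 × 336.0 = 57658 J
q3 (heat water 0.0→100.0 °C): 171.6 × 4.15 × 100.0 = 71214 J
q4 (vaporize at 100 °C): 171.6 × 2263.0 = 388331 J
q5 (heat steam 100.0→116.2 °C): 171.6 × 2.05 × 16.2 = 5699 J
Total: 8813 + 57658 + 71214 + 388331 + 5699 = 531715 J = 532 kJ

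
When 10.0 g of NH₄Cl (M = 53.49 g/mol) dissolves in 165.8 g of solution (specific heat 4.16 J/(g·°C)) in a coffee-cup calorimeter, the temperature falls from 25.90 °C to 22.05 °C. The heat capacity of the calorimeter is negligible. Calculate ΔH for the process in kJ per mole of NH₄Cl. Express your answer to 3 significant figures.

|ΔT| = |22.05 − 25.90| = 3.85 °C
|q_surr| = (165.8 × 4.16) × 3.85 = 689.728 × 3.85 = 2655 J
n(NH₄Cl) = 10.0 / 53.49 = 0.1870 mol
Temperature fell, so q_rxn = +|q_surr| = 2.655 kJ
ΔH = q_rxn / n = 14.20 kJ/mol

ΔH = 14.2 kJ/mol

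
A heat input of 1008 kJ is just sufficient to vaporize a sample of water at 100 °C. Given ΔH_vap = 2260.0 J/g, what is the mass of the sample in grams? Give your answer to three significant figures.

m = q / ΔH_vap = 1008000 J / 2260.0 J/g = 446 g

m = 446 g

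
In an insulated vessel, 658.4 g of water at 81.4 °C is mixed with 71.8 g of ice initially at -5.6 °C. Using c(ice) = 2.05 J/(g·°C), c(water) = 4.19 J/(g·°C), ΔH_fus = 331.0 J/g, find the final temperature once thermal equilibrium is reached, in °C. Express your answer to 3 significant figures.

Heat to bring ice to 0 °C and melt it: q₁ = 71.8×2.05×5.6 + 71.8×331.0 = 24590 J
Heat the water can supply cooling to 0 °C: 658.4×4.19×81.4 = 224558 J > q₁, so all ice melts.
Energy balance: 658.4×4.19×(81.4 − T) = 24590 + 71.8×4.19×(T − 0)
2758.696(81.4 − T) = 24590 + 300.842 T
224558 − 24590 = 3059.538 T
T = 199968 / 3059.538 = 65.36 °C

T_f = 65.4 °C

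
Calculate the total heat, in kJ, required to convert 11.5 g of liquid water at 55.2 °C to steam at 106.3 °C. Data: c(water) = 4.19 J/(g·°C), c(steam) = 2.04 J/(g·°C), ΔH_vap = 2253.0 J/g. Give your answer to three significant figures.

q = 28.2 kJ

q1 (heat water 55.2→100.0 °C): 11.5 × 4.19 × 44.8 = 2159 J
q2 (vaporize at 100 °C): 11.5 × 2253.0 = 25910 J
q3 (heat steam 100.0→106.3 °C): 11.5 × 2.04 × 6.3 = 148 J
Total: 2159 + 25910 + 148 = 28217 J = 28.2 kJ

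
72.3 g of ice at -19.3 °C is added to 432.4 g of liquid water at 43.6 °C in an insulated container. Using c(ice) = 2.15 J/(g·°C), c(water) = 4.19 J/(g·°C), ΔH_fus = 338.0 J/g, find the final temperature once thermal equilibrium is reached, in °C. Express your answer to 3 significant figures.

T_f = 24.4 °C

Heat to bring ice to 0 °C and melt it: q₁ = 72.3×2.15×19.3 + 72.3×338.0 = 27437 J
Heat the water can supply cooling to 0 °C: 432.4×4.19×43.6 = 78992.6 J > q₁, so all ice melts.
Energy balance: 432.4×4.19×(43.6 − T) = 27437 + 72.3×4.19×(T − 0)
1811.756(43.6 − T) = 27437 + 302.937 T
78992.6 − 27437 = 2114.693 T
T = 51555.6 / 2114.693 = 24.38 °C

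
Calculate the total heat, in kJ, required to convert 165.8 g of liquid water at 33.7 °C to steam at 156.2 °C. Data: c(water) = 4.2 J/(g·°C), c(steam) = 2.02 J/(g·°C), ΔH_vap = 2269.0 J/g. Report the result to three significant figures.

q = 441 kJ

q1 (heat water 33.7→100.0 °C): 165.8 × 4.2 × 66.3 = 46169 J
q2 (vaporize at 100 °C): 165.8 × 2269.0 = 376200 J
q3 (heat steam 100.0→156.2 °C): 165.8 × 2.02 × 56.2 = 18822 J
Total: 46169 + 376200 + 18822 = 441191 J = 441 kJ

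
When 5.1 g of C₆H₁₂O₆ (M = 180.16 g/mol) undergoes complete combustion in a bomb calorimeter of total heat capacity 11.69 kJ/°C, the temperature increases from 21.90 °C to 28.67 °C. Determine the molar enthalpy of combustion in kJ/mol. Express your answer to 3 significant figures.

ΔH = -2800 kJ/mol

ΔT = 28.67 − 21.90 = 6.77 °C
q_cal = C_cal × ΔT = 11.69 × 6.77 = 79.1413 kJ
n = 5.1 / 180.16 = 0.02831 mol
q_rxn = −q_cal = -79.1413 kJ
ΔH = -79.1413 / 0.02831 = -2796 kJ/mol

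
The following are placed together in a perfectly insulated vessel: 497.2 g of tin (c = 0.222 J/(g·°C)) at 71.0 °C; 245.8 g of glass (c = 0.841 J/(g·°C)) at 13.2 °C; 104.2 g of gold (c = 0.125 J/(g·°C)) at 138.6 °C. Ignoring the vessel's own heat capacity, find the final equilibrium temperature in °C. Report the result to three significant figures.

T_f = 37.5 °C

Σ mᵢcᵢ(T − Tᵢ) = 0  ⇒  T = Σ mᵢcᵢTᵢ / Σ mᵢcᵢ
Σ mᵢcᵢ = 497.2×0.222 + 245.8×0.841 + 104.2×0.125 = 330.1212
Σ mᵢcᵢTᵢ = 110.3784×71.0 + 206.7178×13.2 + 13.025×138.6 = 12371
T = 12371 / 330.1212 = 37.47 °C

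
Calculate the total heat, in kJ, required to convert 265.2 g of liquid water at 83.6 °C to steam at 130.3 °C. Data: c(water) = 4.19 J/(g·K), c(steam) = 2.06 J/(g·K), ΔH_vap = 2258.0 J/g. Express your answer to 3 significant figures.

q1 (heat water 83.6→100.0 °C): 265.2 × 4.19 × 16.4 = 18223 J
q2 (vaporize at 100 °C): 265.2 × 2258.0 = 598822 J
q3 (heat steam 100.0→130.3 °C): 265.2 × 2.06 × 30.3 = 16553 J
Total: 18223 + 598822 + 16553 = 633598 J = 634 kJ

q = 634 kJ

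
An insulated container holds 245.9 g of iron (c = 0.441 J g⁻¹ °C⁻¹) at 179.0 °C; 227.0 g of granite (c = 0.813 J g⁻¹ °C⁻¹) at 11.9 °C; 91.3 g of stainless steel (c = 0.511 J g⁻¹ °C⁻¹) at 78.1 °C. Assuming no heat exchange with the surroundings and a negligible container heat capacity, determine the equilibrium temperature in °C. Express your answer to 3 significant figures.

Σ mᵢcᵢ(T − Tᵢ) = 0  ⇒  T = Σ mᵢcᵢTᵢ / Σ mᵢcᵢ
Σ mᵢcᵢ = 245.9×0.441 + 227.0×0.813 + 91.3×0.511 = 339.6472
Σ mᵢcᵢTᵢ = 108.4419×179.0 + 184.551×11.9 + 46.6543×78.1 = 25251
T = 25251 / 339.6472 = 74.34 °C

T_f = 74.3 °C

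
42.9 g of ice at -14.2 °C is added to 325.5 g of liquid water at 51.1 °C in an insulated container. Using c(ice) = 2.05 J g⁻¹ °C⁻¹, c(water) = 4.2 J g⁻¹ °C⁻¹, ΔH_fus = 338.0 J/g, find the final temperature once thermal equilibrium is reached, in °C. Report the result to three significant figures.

T_f = 35.0 °C

Heat to bring ice to 0 °C and melt it: q₁ = 42.9×2.05×14.2 + 42.9×338.0 = 15749 J
Heat the water can supply cooling to 0 °C: 325.5×4.2×51.1 = 69858.8 J > q₁, so all ice melts.
Energy balance: 325.5×4.2×(51.1 − T) = 15749 + 42.9×4.2×(T − 0)
1367.1(51.1 − T) = 15749 + 180.18 T
69858.8 − 15749 = 1547.28 T
T = 54109.8 / 1547.28 = 34.97 °C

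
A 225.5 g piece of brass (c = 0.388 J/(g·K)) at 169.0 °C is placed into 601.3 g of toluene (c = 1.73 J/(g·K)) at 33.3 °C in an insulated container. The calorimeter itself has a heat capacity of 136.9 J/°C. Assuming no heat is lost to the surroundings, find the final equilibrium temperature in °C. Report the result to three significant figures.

Heat lost by brass = heat gained by toluene + calorimeter.
(225.5)(0.388)(169.0 − T) = [(601.3)(1.73) + 136.9](T − 33.3)
87.494 (169.0 − T) = 1177.149 (T − 33.3)
14786 − 87.494 T = 1177.149 T − 39199
53985 = 1264.643 T
T = 42.69 °C

T_f = 42.7 °C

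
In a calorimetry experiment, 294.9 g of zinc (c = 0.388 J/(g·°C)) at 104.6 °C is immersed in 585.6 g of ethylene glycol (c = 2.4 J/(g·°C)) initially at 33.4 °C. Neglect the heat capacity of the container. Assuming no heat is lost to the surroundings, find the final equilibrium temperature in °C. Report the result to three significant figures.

Heat lost by zinc = heat gained by ethylene glycol.
(294.9)(0.388)(104.6 − T) = (585.6)(2.4)(T − 33.4)
114.4212 (104.6 − T) = 1405.44 (T − 33.4)
11968 − 114.4212 T = 1405.44 T − 46942
58910 = 1519.8612 T
T = 38.76 °C

T_f = 38.8 °C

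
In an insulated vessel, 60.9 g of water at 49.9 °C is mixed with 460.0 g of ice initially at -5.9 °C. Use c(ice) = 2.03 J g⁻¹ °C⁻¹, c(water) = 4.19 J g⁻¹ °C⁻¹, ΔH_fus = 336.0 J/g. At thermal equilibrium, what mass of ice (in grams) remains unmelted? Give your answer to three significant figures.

Heat to warm all ice to 0 °C: 460.0×2.03×5.9 = 5509.4 J
Heat released by water cooling to 0 °C: 60.9×4.19×49.9 = 12733 J
12733 J < 5509.4 + 460.0×336.0 = 160069.4 J, so not all ice melts; final T = 0 °C.
Heat left for melting: 12733 − 5509.4 = 7223.6 J
Mass melted = 7223.6 / 336.0 = 21.50 g
Ice remaining = 460.0 − 21.50 = 438.50 g

m_ice remaining = 439 g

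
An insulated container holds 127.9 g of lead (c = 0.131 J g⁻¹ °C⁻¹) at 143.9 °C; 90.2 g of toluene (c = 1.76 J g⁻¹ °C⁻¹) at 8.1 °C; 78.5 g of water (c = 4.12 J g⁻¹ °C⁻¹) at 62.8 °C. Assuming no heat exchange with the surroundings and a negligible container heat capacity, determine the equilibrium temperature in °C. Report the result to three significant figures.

T_f = 48.1 °C

Σ mᵢcᵢ(T − Tᵢ) = 0  ⇒  T = Σ mᵢcᵢTᵢ / Σ mᵢcᵢ
Σ mᵢcᵢ = 127.9×0.131 + 90.2×1.76 + 78.5×4.12 = 498.9269
Σ mᵢcᵢTᵢ = 16.7549×143.9 + 158.752×8.1 + 323.42×62.8 = 24008
T = 24008 / 498.9269 = 48.12 °C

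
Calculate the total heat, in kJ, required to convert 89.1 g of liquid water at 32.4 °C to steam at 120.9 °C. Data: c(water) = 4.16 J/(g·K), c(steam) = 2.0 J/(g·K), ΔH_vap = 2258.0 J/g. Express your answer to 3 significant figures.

q = 230 kJ

q1 (heat water 32.4→100.0 °C): 89.1 × 4.16 × 67.6 = 25056 J
q2 (vaporize at 100 °C): 89.1 × 2258.0 = 201188 J
q3 (heat steam 100.0→120.9 °C): 89.1 × 2.0 × 20.9 = 3724 J
Total: 25056 + 201188 + 3724 = 229968 J = 230 kJ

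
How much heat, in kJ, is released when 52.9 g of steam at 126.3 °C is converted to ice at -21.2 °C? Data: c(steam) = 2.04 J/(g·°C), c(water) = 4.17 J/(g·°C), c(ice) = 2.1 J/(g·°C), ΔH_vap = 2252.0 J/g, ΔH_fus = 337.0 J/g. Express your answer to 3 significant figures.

q = 164 kJ

q1 (cool steam 126.3→100 °C): 52.9 × 2.04 × 26.3 = 2838 J
q2 (condense at 100 °C): 52.9 × 2252.0 = 119131 J
q3 (cool water 100→0 °C): 52.9 × 4.17 × 100.0 = 22059 J
q4 (freeze at 0 °C): 52.9 × 337.0 = 17827 J
q5 (cool ice 0→-21.2 °C): 52.9 × 2.1 × 21.2 = 2355 J
Total: 2838 + 119131 + 22059 + 17827 + 2355 = 164210 J = 164 kJ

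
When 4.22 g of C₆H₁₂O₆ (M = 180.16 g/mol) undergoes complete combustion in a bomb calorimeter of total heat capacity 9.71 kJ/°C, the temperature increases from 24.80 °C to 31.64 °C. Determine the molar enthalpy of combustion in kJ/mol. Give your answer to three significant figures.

ΔH = -2840 kJ/mol

ΔT = 31.64 − 24.80 = 6.84 °C
q_cal = C_cal × ΔT = 9.71 × 6.84 = 66.4164 kJ
n = 4.22 / 180.16 = 0.02342 mol
q_rxn = −q_cal = -66.4164 kJ
ΔH = -66.4164 / 0.02342 = -2836 kJ/mol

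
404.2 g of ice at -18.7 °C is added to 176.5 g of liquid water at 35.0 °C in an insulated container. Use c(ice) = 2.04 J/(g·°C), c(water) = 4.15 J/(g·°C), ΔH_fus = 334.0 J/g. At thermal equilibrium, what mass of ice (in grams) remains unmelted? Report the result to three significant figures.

Heat to warm all ice to 0 °C: 404.2×2.04×18.7 = 15419 J
Heat released by water cooling to 0 °C: 176.5×4.15×35.0 = 25637 J
25637 J < 15419 + 404.2×334.0 = 150421.8 J, so not all ice melts; final T = 0 °C.
Heat left for melting: 25637 − 15419 = 10218 J
Mass melted = 10218 / 334.0 = 30.59 g
Ice remaining = 404.2 − 30.59 = 373.61 g

m_ice remaining = 374 g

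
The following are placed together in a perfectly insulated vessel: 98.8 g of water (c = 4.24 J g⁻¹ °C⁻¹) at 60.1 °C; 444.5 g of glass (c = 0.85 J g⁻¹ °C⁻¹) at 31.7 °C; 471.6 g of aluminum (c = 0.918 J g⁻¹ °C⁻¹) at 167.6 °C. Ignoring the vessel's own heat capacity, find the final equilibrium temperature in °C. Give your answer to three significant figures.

T_f = 89.2 °C

Σ mᵢcᵢ(T − Tᵢ) = 0  ⇒  T = Σ mᵢcᵢTᵢ / Σ mᵢcᵢ
Σ mᵢcᵢ = 98.8×4.24 + 444.5×0.85 + 471.6×0.918 = 1229.6658
Σ mᵢcᵢTᵢ = 418.912×60.1 + 377.825×31.7 + 432.9288×167.6 = 109710
T = 109710 / 1229.6658 = 89.22 °C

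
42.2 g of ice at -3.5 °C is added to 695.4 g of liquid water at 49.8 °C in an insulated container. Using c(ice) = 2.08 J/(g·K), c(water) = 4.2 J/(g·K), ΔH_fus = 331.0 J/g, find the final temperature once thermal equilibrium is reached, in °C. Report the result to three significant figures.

T_f = 42.3 °C

Heat to bring ice to 0 °C and melt it: q₁ = 42.2×2.08×3.5 + 42.2×331.0 = 14275 J
Heat the water can supply cooling to 0 °C: 695.4×4.2×49.8 = 145450 J > q₁, so all ice melts.
Energy balance: 695.4×4.2×(49.8 − T) = 14275 + 42.2×4.2×(T − 0)
2920.68(49.8 − T) = 14275 + 177.24 T
145450 − 14275 = 3097.92 T
T = 131175 / 3097.92 = 42.34 °C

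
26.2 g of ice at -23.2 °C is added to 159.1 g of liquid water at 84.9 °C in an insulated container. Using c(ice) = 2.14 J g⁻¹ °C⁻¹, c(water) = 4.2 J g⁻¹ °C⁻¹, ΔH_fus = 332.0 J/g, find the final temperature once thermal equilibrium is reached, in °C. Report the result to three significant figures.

Heat to bring ice to 0 °C and melt it: q₁ = 26.2×2.14×23.2 + 26.2×332.0 = 9999.2 J
Heat the water can supply cooling to 0 °C: 159.1×4.2×84.9 = 56731.9 J > q₁, so all ice melts.
Energy balance: 159.1×4.2×(84.9 − T) = 9999.2 + 26.2×4.2×(T − 0)
668.22(84.9 − T) = 9999.2 + 110.04 T
56731.9 − 9999.2 = 778.26 T
T = 46732.7 / 778.26 = 60.048 °C

T_f = 60.0 °C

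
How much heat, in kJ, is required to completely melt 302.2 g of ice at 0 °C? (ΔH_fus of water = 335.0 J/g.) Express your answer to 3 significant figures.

q = 101 kJ

q = m × ΔH_fus = 302.2 × 335.0 = 101200 J = 101 kJ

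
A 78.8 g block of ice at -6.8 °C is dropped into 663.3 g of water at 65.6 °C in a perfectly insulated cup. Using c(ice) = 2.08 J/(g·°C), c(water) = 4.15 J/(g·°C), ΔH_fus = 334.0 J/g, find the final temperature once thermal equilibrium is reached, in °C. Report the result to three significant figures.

Heat to bring ice to 0 °C and melt it: q₁ = 78.8×2.08×6.8 + 78.8×334.0 = 27434 J
Heat the water can supply cooling to 0 °C: 663.3×4.15×65.6 = 180577 J > q₁, so all ice melts.
Energy balance: 663.3×4.15×(65.6 − T) = 27434 + 78.8×4.15×(T − 0)
2752.695(65.6 − T) = 27434 + 327.02 T
180577 − 27434 = 3079.715 T
T = 153143 / 3079.715 = 49.73 °C

T_f = 49.7 °C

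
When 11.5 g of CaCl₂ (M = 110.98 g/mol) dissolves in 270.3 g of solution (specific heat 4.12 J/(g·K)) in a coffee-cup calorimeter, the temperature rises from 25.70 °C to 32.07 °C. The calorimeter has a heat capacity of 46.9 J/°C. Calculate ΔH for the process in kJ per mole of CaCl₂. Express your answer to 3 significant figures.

ΔH = -71.3 kJ/mol

|ΔT| = |32.07 − 25.70| = 6.37 °C
|q_surr| = (270.3 × 4.12 + 46.9) × 6.37 = 1160.536 × 6.37 = 7392.6 J
n(CaCl₂) = 11.5 / 110.98 = 0.10362 mol
Temperature rose, so q_rxn = −|q_surr| = -7.3926 kJ
ΔH = q_rxn / n = -71.34 kJ/mol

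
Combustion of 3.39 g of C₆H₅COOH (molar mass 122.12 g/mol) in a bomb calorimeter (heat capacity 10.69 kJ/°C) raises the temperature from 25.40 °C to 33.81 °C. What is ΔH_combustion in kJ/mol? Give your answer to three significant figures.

ΔT = 33.81 − 25.40 = 8.41 °C
q_cal = C_cal × ΔT = 10.69 × 8.41 = 89.9029 kJ
n = 3.39 / 122.12 = 0.02776 mol
q_rxn = −q_cal = -89.9029 kJ
ΔH = -89.9029 / 0.02776 = -3239 kJ/mol

ΔH = -3240 kJ/mol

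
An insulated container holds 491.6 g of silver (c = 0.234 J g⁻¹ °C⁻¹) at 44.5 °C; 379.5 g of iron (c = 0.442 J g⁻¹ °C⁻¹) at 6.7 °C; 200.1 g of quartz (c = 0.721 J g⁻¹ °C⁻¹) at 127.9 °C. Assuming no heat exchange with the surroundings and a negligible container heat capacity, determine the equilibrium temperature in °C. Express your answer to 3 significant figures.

T_f = 57.8 °C

Σ mᵢcᵢ(T − Tᵢ) = 0  ⇒  T = Σ mᵢcᵢTᵢ / Σ mᵢcᵢ
Σ mᵢcᵢ = 491.6×0.234 + 379.5×0.442 + 200.1×0.721 = 427.0455
Σ mᵢcᵢTᵢ = 115.0344×44.5 + 167.739×6.7 + 144.2721×127.9 = 24695
T = 24695 / 427.0455 = 57.83 °C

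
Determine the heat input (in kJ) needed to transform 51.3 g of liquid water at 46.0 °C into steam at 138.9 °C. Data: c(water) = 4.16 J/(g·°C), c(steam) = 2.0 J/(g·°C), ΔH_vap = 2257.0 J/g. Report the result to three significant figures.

q1 (heat water 46.0→100.0 °C): 51.3 × 4.16 × 54.0 = 11524 J
q2 (vaporize at 100 °C): 51.3 × 2257.0 = 115784 J
q3 (heat steam 100.0→138.9 °C): 51.3 × 2.0 × 38.9 = 3991 J
Total: 11524 + 115784 + 3991 = 131299 J = 131 kJ

q = 131 kJ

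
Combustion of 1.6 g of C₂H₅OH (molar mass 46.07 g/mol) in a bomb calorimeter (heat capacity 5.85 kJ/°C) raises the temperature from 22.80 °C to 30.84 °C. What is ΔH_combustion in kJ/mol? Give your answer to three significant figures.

ΔT = 30.84 − 22.80 = 8.04 °C
q_cal = C_cal × ΔT = 5.85 × 8.04 = 47.034 kJ
n = 1.6 / 46.07 = 0.03473 mol
q_rxn = −q_cal = -47.034 kJ
ΔH = -47.034 / 0.03473 = -1354 kJ/mol

ΔH = -1350 kJ/mol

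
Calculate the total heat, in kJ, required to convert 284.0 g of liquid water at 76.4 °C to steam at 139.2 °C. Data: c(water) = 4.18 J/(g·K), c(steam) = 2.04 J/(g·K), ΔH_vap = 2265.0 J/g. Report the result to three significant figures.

q1 (heat water 76.4→100.0 °C): 284.0 × 4.18 × 23.6 = 28016 J
q2 (vaporize at 100 °C): 284.0 × 2265.0 = 643260 J
q3 (heat steam 100.0→139.2 °C): 284.0 × 2.04 × 39.2 = 22711 J
Total: 28016 + 643260 + 22711 = 693987 J = 694 kJ

q = 694 kJ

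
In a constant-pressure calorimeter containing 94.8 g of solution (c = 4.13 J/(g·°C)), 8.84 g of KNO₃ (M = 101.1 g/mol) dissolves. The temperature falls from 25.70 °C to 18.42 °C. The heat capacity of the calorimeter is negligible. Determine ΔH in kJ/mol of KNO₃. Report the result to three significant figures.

ΔH = 32.6 kJ/mol

|ΔT| = |18.42 − 25.70| = 7.28 °C
|q_surr| = (94.8 × 4.13) × 7.28 = 391.524 × 7.28 = 2850 J
n(KNO₃) = 8.84 / 101.1 = 0.08744 mol
Temperature fell, so q_rxn = +|q_surr| = 2.850 kJ
ΔH = q_rxn / n = 32.59 kJ/mol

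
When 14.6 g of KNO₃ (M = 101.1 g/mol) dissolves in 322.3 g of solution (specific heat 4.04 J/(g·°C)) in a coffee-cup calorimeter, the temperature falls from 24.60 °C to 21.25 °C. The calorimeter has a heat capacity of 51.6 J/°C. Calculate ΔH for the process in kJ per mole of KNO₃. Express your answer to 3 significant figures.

|ΔT| = |21.25 − 24.60| = 3.35 °C
|q_surr| = (322.3 × 4.04 + 51.6) × 3.35 = 1353.692 × 3.35 = 4535 J
n(KNO₃) = 14.6 / 101.1 = 0.1444 mol
Temperature fell, so q_rxn = +|q_surr| = 4.535 kJ
ΔH = q_rxn / n = 31.41 kJ/mol

ΔH = 31.4 kJ/mol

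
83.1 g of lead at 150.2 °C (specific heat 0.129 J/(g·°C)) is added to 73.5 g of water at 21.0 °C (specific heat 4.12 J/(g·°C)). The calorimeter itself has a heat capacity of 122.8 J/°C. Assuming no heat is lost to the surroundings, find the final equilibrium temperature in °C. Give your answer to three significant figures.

Heat lost by lead = heat gained by water + calorimeter.
(83.1)(0.129)(150.2 − T) = [(73.5)(4.12) + 122.8](T − 21.0)
10.7199 (150.2 − T) = 425.62 (T − 21.0)
1610.1 − 10.7199 T = 425.62 T − 8938.0
10548.1 = 436.3399 T
T = 24.17 °C

T_f = 24.2 °C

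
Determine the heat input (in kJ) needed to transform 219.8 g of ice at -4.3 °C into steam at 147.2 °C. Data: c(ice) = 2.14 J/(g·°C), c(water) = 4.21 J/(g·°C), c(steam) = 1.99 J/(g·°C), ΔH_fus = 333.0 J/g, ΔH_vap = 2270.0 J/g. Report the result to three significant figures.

q = 687 kJ

q1 (heat ice -4.3→0.0 °C): 219.8 × 2.14 × 4.3 = 2023 J
q2 (melt at 0 °C): 219.8 × 333.0 = 73193 J
q3 (heat water 0.0→100.0 °C): 219.8 × 4.21 × 100.0 = 92536 J
q4 (vaporize at 100 °C): 219.8 × 2270.0 = 498946 J
q5 (heat steam 100.0→147.2 °C): 219.8 × 1.99 × 47.2 = 20645 J
Total: 2023 + 73193 + 92536 + 498946 + 20645 = 687343 J = 687 kJ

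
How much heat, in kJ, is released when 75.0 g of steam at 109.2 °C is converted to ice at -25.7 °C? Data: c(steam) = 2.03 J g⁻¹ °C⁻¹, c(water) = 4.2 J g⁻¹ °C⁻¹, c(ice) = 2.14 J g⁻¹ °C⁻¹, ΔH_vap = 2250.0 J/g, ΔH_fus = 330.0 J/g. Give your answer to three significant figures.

q = 231 kJ

q1 (cool steam 109.2→100 °C): 75.0 × 2.03 × 9.2 = 1401 J
q2 (condense at 100 °C): 75.0 × 2250.0 = 168750 J
q3 (cool water 100→0 °C): 75.0 × 4.2 × 100.0 = 31500 J
q4 (freeze at 0 °C): 75.0 × 330.0 = 24750 J
q5 (cool ice 0→-25.7 °C): 75.0 × 2.14 × 25.7 = 4125 J
Total: 1401 + 168750 + 31500 + 24750 + 4125 = 230526 J = 231 kJ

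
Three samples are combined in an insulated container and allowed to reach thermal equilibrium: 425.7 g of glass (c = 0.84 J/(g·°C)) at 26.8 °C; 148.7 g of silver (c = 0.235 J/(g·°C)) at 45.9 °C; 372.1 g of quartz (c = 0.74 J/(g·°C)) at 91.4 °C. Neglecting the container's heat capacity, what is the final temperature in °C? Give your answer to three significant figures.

T_f = 54.4 °C

Σ mᵢcᵢ(T − Tᵢ) = 0  ⇒  T = Σ mᵢcᵢTᵢ / Σ mᵢcᵢ
Σ mᵢcᵢ = 425.7×0.84 + 148.7×0.235 + 372.1×0.74 = 667.8865
Σ mᵢcᵢTᵢ = 357.588×26.8 + 34.9445×45.9 + 275.354×91.4 = 36355
T = 36355 / 667.8865 = 54.43 °C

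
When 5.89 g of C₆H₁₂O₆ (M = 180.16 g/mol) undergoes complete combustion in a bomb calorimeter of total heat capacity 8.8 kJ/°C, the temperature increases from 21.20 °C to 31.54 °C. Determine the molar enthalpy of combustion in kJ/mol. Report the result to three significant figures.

ΔT = 31.54 − 21.20 = 10.34 °C
q_cal = C_cal × ΔT = 8.8 × 10.34 = 90.992 kJ
n = 5.89 / 180.16 = 0.03269 mol
q_rxn = −q_cal = -90.992 kJ
ΔH = -90.992 / 0.03269 = -2783 kJ/mol

ΔH = -2780 kJ/mol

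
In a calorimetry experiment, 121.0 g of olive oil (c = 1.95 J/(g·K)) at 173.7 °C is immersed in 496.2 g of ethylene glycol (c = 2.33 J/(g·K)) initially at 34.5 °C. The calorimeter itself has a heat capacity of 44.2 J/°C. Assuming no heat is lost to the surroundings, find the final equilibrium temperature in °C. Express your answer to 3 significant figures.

Heat lost by olive oil = heat gained by ethylene glycol + calorimeter.
(121.0)(1.95)(173.7 − T) = [(496.2)(2.33) + 44.2](T − 34.5)
235.95 (173.7 − T) = 1200.346 (T − 34.5)
40985 − 235.95 T = 1200.346 T − 41412
82397 = 1436.296 T
T = 57.37 °C

T_f = 57.4 °C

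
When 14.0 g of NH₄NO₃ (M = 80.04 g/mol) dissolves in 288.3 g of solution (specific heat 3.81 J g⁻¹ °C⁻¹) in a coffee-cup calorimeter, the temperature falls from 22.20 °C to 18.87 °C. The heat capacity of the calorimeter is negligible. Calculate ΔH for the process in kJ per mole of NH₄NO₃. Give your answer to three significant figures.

|ΔT| = |18.87 − 22.20| = 3.33 °C
|q_surr| = (288.3 × 3.81) × 3.33 = 1098.423 × 3.33 = 3658 J
n(NH₄NO₃) = 14.0 / 80.04 = 0.1749 mol
Temperature fell, so q_rxn = +|q_surr| = 3.658 kJ
ΔH = q_rxn / n = 20.91 kJ/mol

ΔH = 20.9 kJ/mol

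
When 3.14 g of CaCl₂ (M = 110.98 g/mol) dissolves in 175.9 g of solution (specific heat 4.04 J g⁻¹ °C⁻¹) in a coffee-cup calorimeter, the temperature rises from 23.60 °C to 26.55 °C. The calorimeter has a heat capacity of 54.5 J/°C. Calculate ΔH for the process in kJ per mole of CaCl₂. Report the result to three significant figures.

ΔH = -79.8 kJ/mol

|ΔT| = |26.55 − 23.60| = 2.95 °C
|q_surr| = (175.9 × 4.04 + 54.5) × 2.95 = 765.136 × 2.95 = 2257 J
n(CaCl₂) = 3.14 / 110.98 = 0.02829 mol
Temperature rose, so q_rxn = −|q_surr| = -2.257 kJ
ΔH = q_rxn / n = -79.78 kJ/mol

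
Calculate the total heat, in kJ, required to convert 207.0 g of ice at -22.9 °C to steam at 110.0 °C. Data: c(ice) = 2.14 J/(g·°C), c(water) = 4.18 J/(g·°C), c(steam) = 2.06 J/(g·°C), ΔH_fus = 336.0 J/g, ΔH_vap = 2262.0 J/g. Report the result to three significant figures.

q = 639 kJ

q1 (heat ice -22.9→0.0 °C): 207.0 × 2.14 × 22.9 = 10144 J
q2 (melt at 0 °C): 207.0 × 336.0 = 69552 J
q3 (heat water 0.0→100.0 °C): 207.0 × 4.18 × 100.0 = 86526 J
q4 (vaporize at 100 °C): 207.0 × 2262.0 = 468234 J
q5 (heat steam 100.0→110.0 °C): 207.0 × 2.06 × 10.0 = 4264 J
Total: 10144 + 69552 + 86526 + 468234 + 4264 = 638720 J = 639 kJ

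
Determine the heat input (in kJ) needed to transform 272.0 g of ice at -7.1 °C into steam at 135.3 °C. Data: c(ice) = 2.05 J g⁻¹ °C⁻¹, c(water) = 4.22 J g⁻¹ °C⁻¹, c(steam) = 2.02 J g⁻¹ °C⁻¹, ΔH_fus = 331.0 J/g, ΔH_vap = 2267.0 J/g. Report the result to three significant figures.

q = 845 kJ

q1 (heat ice -7.1→0.0 °C): 272.0 × 2.05 × 7.1 = 3959 J
q2 (melt at 0 °C): 272.0 × 331.0 = 90032 J
q3 (heat water 0.0→100.0 °C): 272.0 × 4.22 × 100.0 = 114784 J
q4 (vaporize at 100 °C): 272.0 × 2267.0 = 616624 J
q5 (heat steam 100.0→135.3 °C): 272.0 × 2.02 × 35.3 = 19395 J
Total: 3959 + 90032 + 114784 + 616624 + 19395 = 844794 J = 845 kJ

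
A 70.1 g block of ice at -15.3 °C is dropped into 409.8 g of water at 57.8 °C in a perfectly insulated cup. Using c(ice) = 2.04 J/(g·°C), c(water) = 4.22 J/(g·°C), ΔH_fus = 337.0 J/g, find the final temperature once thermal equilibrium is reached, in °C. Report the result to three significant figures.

Heat to bring ice to 0 °C and melt it: q₁ = 70.1×2.04×15.3 + 70.1×337.0 = 25812 J
Heat the water can supply cooling to 0 °C: 409.8×4.22×57.8 = 99956.8 J > q₁, so all ice melts.
Energy balance: 409.8×4.22×(57.8 − T) = 25812 + 70.1×4.22×(T − 0)
1729.356(57.8 − T) = 25812 + 295.822 T
99956.8 − 25812 = 2025.178 T
T = 74144.8 / 2025.178 = 36.61 °C

T_f = 36.6 °C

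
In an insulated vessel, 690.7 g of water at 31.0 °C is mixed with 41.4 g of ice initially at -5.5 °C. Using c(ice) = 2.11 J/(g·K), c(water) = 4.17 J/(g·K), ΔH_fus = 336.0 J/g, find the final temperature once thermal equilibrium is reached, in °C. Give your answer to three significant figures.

T_f = 24.5 °C

Heat to bring ice to 0 °C and melt it: q₁ = 41.4×2.11×5.5 + 41.4×336.0 = 14391 J
Heat the water can supply cooling to 0 °C: 690.7×4.17×31.0 = 89286.8 J > q₁, so all ice melts.
Energy balance: 690.7×4.17×(31.0 − T) = 14391 + 41.4×4.17×(T − 0)
2880.219(31.0 − T) = 14391 + 172.638 T
89286.8 − 14391 = 3052.857 T
T = 74895.8 / 3052.857 = 24.53 °C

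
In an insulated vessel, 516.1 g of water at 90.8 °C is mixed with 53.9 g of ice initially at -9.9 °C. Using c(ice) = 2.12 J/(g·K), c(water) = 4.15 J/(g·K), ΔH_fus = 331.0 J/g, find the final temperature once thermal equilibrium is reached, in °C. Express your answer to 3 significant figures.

Heat to bring ice to 0 °C and melt it: q₁ = 53.9×2.12×9.9 + 53.9×331.0 = 18972 J
Heat the water can supply cooling to 0 °C: 516.1×4.15×90.8 = 194477 J > q₁, so all ice melts.
Energy balance: 516.1×4.15×(90.8 − T) = 18972 + 53.9×4.15×(T − 0)
2141.815(90.8 − T) = 18972 + 223.685 T
194477 − 18972 = 2365.500 T
T = 175505 / 2365.500 = 74.19 °C

T_f = 74.2 °C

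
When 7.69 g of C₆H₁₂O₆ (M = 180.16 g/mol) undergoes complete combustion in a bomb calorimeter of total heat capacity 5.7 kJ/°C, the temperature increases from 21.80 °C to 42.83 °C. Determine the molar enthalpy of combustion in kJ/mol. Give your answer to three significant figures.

ΔT = 42.83 − 21.80 = 21.03 °C
q_cal = C_cal × ΔT = 5.7 × 21.03 = 119.871 kJ
n = 7.69 / 180.16 = 0.04268 mol
q_rxn = −q_cal = -119.871 kJ
ΔH = -119.871 / 0.04268 = -2809 kJ/mol

ΔH = -2810 kJ/mol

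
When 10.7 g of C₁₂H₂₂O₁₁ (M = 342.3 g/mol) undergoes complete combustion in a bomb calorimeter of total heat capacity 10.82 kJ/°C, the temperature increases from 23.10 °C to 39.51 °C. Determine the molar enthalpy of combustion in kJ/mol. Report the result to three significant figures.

ΔT = 39.51 − 23.10 = 16.41 °C
q_cal = C_cal × ΔT = 10.82 × 16.41 = 177.5562 kJ
n = 10.7 / 342.3 = 0.03126 mol
q_rxn = −q_cal = -177.5562 kJ
ΔH = -177.5562 / 0.03126 = -5680 kJ/mol

ΔH = -5680 kJ/mol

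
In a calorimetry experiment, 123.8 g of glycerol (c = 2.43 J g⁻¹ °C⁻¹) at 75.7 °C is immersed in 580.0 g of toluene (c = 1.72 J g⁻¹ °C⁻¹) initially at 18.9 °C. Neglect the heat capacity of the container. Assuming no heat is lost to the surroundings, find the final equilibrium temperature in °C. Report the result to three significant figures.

T_f = 32.1 °C

Heat lost by glycerol = heat gained by toluene.
(123.8)(2.43)(75.7 − T) = (580.0)(1.72)(T − 18.9)
300.834 (75.7 − T) = 997.6 (T − 18.9)
22773 − 300.834 T = 997.6 T − 18855
41628 = 1298.434 T
T = 32.06 °C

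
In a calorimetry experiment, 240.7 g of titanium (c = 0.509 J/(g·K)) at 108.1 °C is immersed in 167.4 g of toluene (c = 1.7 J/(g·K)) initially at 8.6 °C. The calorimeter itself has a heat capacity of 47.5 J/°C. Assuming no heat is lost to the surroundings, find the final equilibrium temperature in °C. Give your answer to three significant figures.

Heat lost by titanium = heat gained by toluene + calorimeter.
(240.7)(0.509)(108.1 − T) = [(167.4)(1.7) + 47.5](T − 8.6)
122.5163 (108.1 − T) = 332.08 (T − 8.6)
13244 − 122.5163 T = 332.08 T − 2855.9
16099.9 = 454.5963 T
T = 35.42 °C

T_f = 35.4 °C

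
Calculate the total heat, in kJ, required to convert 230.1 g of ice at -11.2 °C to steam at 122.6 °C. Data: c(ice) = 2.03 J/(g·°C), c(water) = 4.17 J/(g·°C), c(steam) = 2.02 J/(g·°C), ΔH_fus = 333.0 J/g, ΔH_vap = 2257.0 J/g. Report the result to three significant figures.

q = 708 kJ

q1 (heat ice -11.2→0.0 °C): 230.1 × 2.03 × 11.2 = 5232 J
q2 (melt at 0 °C): 230.1 × 333.0 = 76623 J
q3 (heat water 0.0→100.0 °C): 230.1 × 4.17 × 100.0 = 95952 J
q4 (vaporize at 100 °C): 230.1 × 2257.0 = 519336 J
q5 (heat steam 100.0→122.6 °C): 230.1 × 2.02 × 22.6 = 10505 J
Total: 5232 + 76623 + 95952 + 519336 + 10505 = 707648 J = 708 kJ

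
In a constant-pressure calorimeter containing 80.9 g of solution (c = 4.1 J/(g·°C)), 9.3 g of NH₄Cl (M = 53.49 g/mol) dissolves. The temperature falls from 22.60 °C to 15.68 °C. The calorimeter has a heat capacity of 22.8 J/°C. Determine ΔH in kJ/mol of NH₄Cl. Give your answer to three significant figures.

ΔH = 14.1 kJ/mol

|ΔT| = |15.68 − 22.60| = 6.92 °C
|q_surr| = (80.9 × 4.1 + 22.8) × 6.92 = 354.49 × 6.92 = 2453 J
n(NH₄Cl) = 9.3 / 53.49 = 0.1739 mol
Temperature fell, so q_rxn = +|q_surr| = 2.453 kJ
ΔH = q_rxn / n = 14.11 kJ/mol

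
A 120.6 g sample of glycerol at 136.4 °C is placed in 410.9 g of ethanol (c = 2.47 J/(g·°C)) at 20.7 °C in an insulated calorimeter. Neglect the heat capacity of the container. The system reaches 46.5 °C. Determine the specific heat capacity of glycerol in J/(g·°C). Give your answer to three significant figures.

c = 2.42 J/(g·°C)

q_gained = (410.9 × 2.47) × (46.5 − 20.7) = 26190 J
q_lost = 120.6 × c × (136.4 − 46.5) = 10841.94 c
Set equal: c = 26190 / 10841.94 = 2.42 J/(g·°C)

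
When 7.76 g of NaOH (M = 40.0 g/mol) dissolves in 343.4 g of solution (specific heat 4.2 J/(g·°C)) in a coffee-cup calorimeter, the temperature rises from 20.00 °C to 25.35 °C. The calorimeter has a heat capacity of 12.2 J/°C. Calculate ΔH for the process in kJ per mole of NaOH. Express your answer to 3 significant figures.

|ΔT| = |25.35 − 20.00| = 5.35 °C
|q_surr| = (343.4 × 4.2 + 12.2) × 5.35 = 1454.48 × 5.35 = 7781 J
n(NaOH) = 7.76 / 40.0 = 0.1940 mol
Temperature rose, so q_rxn = −|q_surr| = -7.781 kJ
ΔH = q_rxn / n = -40.11 kJ/mol

ΔH = -40.1 kJ/mol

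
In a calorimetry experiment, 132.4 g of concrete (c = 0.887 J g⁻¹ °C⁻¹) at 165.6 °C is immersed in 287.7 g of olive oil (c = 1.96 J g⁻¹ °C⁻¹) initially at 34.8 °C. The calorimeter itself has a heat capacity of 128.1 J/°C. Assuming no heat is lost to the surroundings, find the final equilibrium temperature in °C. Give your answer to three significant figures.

Heat lost by concrete = heat gained by olive oil + calorimeter.
(132.4)(0.887)(165.6 − T) = [(287.7)(1.96) + 128.1](T − 34.8)
117.4388 (165.6 − T) = 691.992 (T − 34.8)
19448 − 117.4388 T = 691.992 T − 24081
43529 = 809.4308 T
T = 53.78 °C

T_f = 53.8 °C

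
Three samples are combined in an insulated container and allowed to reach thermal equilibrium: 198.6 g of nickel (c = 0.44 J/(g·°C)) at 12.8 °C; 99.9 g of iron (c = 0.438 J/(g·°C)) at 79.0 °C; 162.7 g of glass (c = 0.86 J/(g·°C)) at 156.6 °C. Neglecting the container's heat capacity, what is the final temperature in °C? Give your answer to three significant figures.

T_f = 97.7 °C

Σ mᵢcᵢ(T − Tᵢ) = 0  ⇒  T = Σ mᵢcᵢTᵢ / Σ mᵢcᵢ
Σ mᵢcᵢ = 198.6×0.44 + 99.9×0.438 + 162.7×0.86 = 271.0622
Σ mᵢcᵢTᵢ = 87.384×12.8 + 43.7562×79.0 + 139.922×156.6 = 26487
T = 26487 / 271.0622 = 97.72 °C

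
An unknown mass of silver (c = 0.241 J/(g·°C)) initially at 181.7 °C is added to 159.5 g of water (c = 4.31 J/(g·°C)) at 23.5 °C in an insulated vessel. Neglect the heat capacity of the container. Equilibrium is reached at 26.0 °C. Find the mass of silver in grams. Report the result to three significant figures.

m = 45.8 g

q_gained = (159.5 × 4.31) × (26.0 − 23.5) = 1719 J
q_lost = m × 0.241 × (181.7 − 26.0) = 37.5237 m
m = 1719 / 37.5237 = 45.8 g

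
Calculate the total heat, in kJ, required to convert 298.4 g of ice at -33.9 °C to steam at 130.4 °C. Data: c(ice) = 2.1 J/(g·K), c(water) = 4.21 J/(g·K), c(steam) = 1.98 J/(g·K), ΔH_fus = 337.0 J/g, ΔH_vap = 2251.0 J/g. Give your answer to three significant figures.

q = 937 kJ

q1 (heat ice -33.9→0.0 °C): 298.4 × 2.1 × 33.9 = 21243 J
q2 (melt at 0 °C): 298.4 × 337.0 = 100561 J
q3 (heat water 0.0→100.0 °C): 298.4 × 4.21 × 100.0 = 125626 J
q4 (vaporize at 100 °C): 298.4 × 2251.0 = 671698 J
q5 (heat steam 100.0→130.4 °C): 298.4 × 1.98 × 30.4 = 17961 J
Total: 21243 + 100561 + 125626 + 671698 + 17961 = 937089 J = 937 kJ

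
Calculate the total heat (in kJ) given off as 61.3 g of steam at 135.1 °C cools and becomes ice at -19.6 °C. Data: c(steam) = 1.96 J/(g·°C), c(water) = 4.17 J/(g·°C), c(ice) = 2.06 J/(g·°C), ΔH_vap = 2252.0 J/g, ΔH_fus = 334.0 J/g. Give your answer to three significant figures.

q = 191 kJ

q1 (cool steam 135.1→100 °C): 61.3 × 1.96 × 35.1 = 4217 J
q2 (condense at 100 °C): 61.3 × 2252.0 = 138048 J
q3 (cool water 100→0 °C): 61.3 × 4.17 × 100.0 = 25562 J
q4 (freeze at 0 °C): 61.3 × 334.0 = 20474 J
q5 (cool ice 0→-19.6 °C): 61.3 × 2.06 × 19.6 = 2475 J
Total: 4217 + 138048 + 25562 + 20474 + 2475 = 190776 J = 191 kJ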